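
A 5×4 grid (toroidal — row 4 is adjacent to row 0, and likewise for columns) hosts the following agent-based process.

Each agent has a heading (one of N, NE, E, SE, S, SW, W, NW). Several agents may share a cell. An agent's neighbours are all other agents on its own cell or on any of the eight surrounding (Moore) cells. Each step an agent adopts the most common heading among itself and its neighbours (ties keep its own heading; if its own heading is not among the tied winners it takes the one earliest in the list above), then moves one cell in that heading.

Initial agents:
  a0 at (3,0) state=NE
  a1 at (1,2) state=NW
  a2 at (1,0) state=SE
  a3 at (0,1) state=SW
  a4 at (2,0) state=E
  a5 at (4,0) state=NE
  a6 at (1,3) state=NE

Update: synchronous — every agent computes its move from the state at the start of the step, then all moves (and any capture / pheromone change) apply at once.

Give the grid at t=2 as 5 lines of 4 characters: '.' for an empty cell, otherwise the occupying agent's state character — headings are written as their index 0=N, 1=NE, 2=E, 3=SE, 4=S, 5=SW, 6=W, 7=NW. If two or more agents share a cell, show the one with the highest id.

t=1: a0@(2,1):NE a1@(0,1):NW a2@(2,1):SE a3@(1,0):SW a4@(1,1):NE a5@(3,1):NE a6@(0,0):NE
t=2: a0@(1,2):NE a1@(4,2):NE a2@(1,2):NE a3@(0,1):NE a4@(0,2):NE a5@(2,2):NE a6@(4,1):NE

.11.
..1.
..1.
....
.11.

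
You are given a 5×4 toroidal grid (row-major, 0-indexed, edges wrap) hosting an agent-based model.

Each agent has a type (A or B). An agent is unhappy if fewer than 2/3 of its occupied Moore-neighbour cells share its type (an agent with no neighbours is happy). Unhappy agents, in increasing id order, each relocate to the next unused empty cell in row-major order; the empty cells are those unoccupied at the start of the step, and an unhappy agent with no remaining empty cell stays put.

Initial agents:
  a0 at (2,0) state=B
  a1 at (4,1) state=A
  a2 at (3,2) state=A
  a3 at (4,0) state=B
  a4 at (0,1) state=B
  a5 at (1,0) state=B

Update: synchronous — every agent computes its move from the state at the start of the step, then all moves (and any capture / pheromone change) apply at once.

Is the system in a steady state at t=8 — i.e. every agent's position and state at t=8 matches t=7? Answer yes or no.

t=1: a0@(2,0):B a1@(0,0):A a2@(3,2):A a3@(0,2):B a4@(0,1):B a5@(1,0):B
t=2: a0@(2,0):B a1@(0,3):A a2@(3,2):A a3@(0,2):B a4@(0,1):B a5@(1,0):B
t=3: a0@(2,0):B a1@(0,0):A a2@(3,2):A a3@(1,1):B a4@(0,1):B a5@(1,0):B
t=4: a0@(2,0):B a1@(0,2):A a2@(3,2):A a3@(1,1):B a4@(0,1):B a5@(1,0):B
t=5: a0@(2,0):B a1@(0,0):A a2@(3,2):A a3@(1,1):B a4@(0,1):B a5@(1,0):B
t=6: a0@(2,0):B a1@(0,2):A a2@(3,2):A a3@(1,1):B a4@(0,1):B a5@(1,0):B
t=7: a0@(2,0):B a1@(0,0):A a2@(3,2):A a3@(1,1):B a4@(0,1):B a5@(1,0):B
t=8: a0@(2,0):B a1@(0,2):A a2@(3,2):A a3@(1,1):B a4@(0,1):B a5@(1,0):B

no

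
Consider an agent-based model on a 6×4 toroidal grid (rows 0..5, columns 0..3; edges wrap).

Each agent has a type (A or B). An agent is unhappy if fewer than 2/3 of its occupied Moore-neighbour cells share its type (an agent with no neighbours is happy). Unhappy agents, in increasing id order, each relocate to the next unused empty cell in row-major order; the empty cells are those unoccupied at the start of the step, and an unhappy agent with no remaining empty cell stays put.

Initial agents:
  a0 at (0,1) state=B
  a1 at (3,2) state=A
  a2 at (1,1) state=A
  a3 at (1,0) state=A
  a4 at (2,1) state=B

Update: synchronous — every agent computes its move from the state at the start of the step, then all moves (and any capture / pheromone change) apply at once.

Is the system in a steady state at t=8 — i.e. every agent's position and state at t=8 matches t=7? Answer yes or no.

no

t=1: a0@(0,0):B a1@(0,2):A a2@(0,3):A a3@(1,2):A a4@(1,3):B
t=2: a0@(0,1):B a1@(0,2):A a2@(1,0):A a3@(1,2):A a4@(1,1):B
t=3: a0@(0,0):B a1@(0,3):A a2@(1,3):A a3@(2,0):A a4@(2,1):B
t=4: a0@(0,1):B a1@(0,2):A a2@(1,3):A a3@(1,0):A a4@(1,1):B
t=5: a0@(0,0):B a1@(0,3):A a2@(1,3):A a3@(1,2):A a4@(2,0):B
t=6: a0@(0,1):B a1@(0,3):A a2@(0,2):A a3@(1,2):A a4@(1,0):B
t=7: a0@(0,0):B a1@(0,3):A a2@(0,2):A a3@(1,2):A a4@(1,1):B
t=8: a0@(0,1):B a1@(0,3):A a2@(0,2):A a3@(1,2):A a4@(1,0):B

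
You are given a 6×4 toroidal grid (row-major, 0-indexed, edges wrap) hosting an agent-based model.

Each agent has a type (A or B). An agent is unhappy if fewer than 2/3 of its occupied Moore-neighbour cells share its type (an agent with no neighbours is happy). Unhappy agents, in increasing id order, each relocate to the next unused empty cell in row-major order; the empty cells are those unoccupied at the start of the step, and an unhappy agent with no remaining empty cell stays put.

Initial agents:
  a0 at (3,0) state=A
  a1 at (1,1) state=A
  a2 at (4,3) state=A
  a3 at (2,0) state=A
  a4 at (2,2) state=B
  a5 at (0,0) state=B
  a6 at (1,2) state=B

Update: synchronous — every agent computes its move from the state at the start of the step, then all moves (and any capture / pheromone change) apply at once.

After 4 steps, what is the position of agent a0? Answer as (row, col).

(3, 0)

t=1: a0@(3,0):A a1@(0,1):A a2@(4,3):A a3@(2,0):A a4@(0,2):B a5@(0,3):B a6@(1,0):B
t=2: a0@(3,0):A a1@(0,0):A a2@(4,3):A a3@(1,1):A a4@(1,2):B a5@(0,3):B a6@(1,3):B
t=3: a0@(3,0):A a1@(0,1):A a2@(4,3):A a3@(0,2):A a4@(1,2):B a5@(0,3):B a6@(1,3):B
t=4: a0@(3,0):A a1@(0,0):A a2@(4,3):A a3@(1,0):A a4@(1,1):B a5@(0,3):B a6@(1,3):B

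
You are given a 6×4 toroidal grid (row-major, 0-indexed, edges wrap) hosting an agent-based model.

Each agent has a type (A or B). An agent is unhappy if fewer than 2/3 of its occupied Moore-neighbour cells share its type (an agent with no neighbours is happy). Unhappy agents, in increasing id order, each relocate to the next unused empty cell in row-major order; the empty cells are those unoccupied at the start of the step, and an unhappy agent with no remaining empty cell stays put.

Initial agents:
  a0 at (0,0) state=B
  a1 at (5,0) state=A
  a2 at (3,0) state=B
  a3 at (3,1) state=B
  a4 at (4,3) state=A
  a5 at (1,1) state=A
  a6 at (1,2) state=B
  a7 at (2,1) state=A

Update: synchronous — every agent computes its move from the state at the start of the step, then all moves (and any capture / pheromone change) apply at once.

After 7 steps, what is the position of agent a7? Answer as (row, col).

t=1: a0@(0,1):B a1@(0,2):A a2@(0,3):B a3@(1,0):B a4@(1,3):A a5@(2,0):A a6@(2,2):B a7@(2,3):A
t=2: a0@(0,0):B a1@(1,1):A a2@(1,2):B a3@(2,1):B a4@(3,0):A a5@(2,0):A a6@(3,1):B a7@(3,2):A
t=3: a0@(0,1):B a1@(0,2):A a2@(0,3):B a3@(1,0):B a4@(1,3):A a5@(2,2):A a6@(2,3):B a7@(3,3):A
t=4: a0@(0,0):B a1@(1,1):A a2@(1,2):B a3@(1,0):B a4@(2,0):A a5@(2,2):A a6@(2,1):B a7@(3,0):A
t=5: a0@(0,1):B a1@(0,2):A a2@(0,3):B a3@(1,3):B a4@(2,3):A a5@(3,1):A a6@(3,2):B a7@(3,3):A
t=6: a0@(0,0):B a1@(1,0):A a2@(1,1):B a3@(1,2):B a4@(2,0):A a5@(2,1):A a6@(2,2):B a7@(3,0):A
t=7: a0@(0,1):B a1@(0,2):A a2@(0,3):B a3@(1,2):B a4@(2,0):A a5@(1,3):A a6@(2,2):B a7@(3,0):A

(3, 0)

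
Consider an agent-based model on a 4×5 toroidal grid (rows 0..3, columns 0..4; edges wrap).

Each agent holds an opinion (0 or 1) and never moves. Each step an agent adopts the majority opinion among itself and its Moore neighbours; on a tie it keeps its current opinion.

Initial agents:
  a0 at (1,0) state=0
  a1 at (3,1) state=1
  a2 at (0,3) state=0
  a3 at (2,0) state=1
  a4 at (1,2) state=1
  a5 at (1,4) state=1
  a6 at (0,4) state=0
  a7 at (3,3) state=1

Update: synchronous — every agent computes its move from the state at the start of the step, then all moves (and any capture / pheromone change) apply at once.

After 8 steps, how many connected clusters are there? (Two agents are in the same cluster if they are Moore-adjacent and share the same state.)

3

t=1: a0@(1,0):0 a1@(3,1):1 a2@(0,3):1 a3@(2,0):1 a4@(1,2):1 a5@(1,4):0 a6@(0,4):0 a7@(3,3):0
t=2: a0@(1,0):0 a1@(3,1):1 a2@(0,3):0 a3@(2,0):1 a4@(1,2):1 a5@(1,4):0 a6@(0,4):0 a7@(3,3):0
t=3: (unchanged — steady state)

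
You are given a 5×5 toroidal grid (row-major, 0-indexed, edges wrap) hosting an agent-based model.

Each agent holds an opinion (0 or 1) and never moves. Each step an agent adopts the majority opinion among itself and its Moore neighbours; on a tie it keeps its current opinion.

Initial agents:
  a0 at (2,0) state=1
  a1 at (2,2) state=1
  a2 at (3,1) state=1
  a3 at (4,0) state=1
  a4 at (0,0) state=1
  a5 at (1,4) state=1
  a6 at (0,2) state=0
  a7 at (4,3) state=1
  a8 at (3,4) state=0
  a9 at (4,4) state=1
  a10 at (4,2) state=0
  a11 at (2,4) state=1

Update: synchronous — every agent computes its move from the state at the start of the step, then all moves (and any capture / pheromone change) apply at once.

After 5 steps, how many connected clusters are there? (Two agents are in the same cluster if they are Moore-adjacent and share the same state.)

2

t=1: a0@(2,0):1 a1@(2,2):1 a2@(3,1):1 a3@(4,0):1 a4@(0,0):1 a5@(1,4):1 a6@(0,2):0 a7@(4,3):0 a8@(3,4):1 a9@(4,4):1 a10@(4,2):0 a11@(2,4):1
t=2: (unchanged — steady state)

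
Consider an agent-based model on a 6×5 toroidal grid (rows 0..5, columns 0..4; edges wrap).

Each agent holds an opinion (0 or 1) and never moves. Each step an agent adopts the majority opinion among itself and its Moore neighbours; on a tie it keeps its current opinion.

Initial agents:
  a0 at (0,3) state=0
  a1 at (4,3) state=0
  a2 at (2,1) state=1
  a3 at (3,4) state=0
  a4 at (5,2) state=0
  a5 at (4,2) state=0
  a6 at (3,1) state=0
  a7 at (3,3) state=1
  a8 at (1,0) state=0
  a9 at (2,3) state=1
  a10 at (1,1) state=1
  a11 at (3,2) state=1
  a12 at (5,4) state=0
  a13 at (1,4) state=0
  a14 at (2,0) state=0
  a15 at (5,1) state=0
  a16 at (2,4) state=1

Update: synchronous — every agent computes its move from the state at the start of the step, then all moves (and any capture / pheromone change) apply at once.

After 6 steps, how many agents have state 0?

t=1: a0@(0,3):0 a1@(4,3):0 a2@(2,1):1 a3@(3,4):0 a4@(5,2):0 a5@(4,2):0 a6@(3,1):0 a7@(3,3):1 a8@(1,0):0 a9@(2,3):1 a10@(1,1):1 a11@(3,2):1 a12@(5,4):0 a13@(1,4):0 a14@(2,0):0 a15@(5,1):0 a16@(2,4):0
t=2: a0@(0,3):0 a1@(4,3):0 a2@(2,1):1 a3@(3,4):0 a4@(5,2):0 a5@(4,2):0 a6@(3,1):0 a7@(3,3):0 a8@(1,0):0 a9@(2,3):1 a10@(1,1):1 a11@(3,2):1 a12@(5,4):0 a13@(1,4):0 a14@(2,0):0 a15@(5,1):0 a16@(2,4):0
t=3: a0@(0,3):0 a1@(4,3):0 a2@(2,1):1 a3@(3,4):0 a4@(5,2):0 a5@(4,2):0 a6@(3,1):0 a7@(3,3):0 a8@(1,0):0 a9@(2,3):0 a10@(1,1):1 a11@(3,2):0 a12@(5,4):0 a13@(1,4):0 a14@(2,0):0 a15@(5,1):0 a16@(2,4):0
t=4: a0@(0,3):0 a1@(4,3):0 a2@(2,1):0 a3@(3,4):0 a4@(5,2):0 a5@(4,2):0 a6@(3,1):0 a7@(3,3):0 a8@(1,0):0 a9@(2,3):0 a10@(1,1):1 a11@(3,2):0 a12@(5,4):0 a13@(1,4):0 a14@(2,0):0 a15@(5,1):0 a16@(2,4):0
t=5: a0@(0,3):0 a1@(4,3):0 a2@(2,1):0 a3@(3,4):0 a4@(5,2):0 a5@(4,2):0 a6@(3,1):0 a7@(3,3):0 a8@(1,0):0 a9@(2,3):0 a10@(1,1):0 a11@(3,2):0 a12@(5,4):0 a13@(1,4):0 a14@(2,0):0 a15@(5,1):0 a16@(2,4):0
t=6: (unchanged — steady state)

17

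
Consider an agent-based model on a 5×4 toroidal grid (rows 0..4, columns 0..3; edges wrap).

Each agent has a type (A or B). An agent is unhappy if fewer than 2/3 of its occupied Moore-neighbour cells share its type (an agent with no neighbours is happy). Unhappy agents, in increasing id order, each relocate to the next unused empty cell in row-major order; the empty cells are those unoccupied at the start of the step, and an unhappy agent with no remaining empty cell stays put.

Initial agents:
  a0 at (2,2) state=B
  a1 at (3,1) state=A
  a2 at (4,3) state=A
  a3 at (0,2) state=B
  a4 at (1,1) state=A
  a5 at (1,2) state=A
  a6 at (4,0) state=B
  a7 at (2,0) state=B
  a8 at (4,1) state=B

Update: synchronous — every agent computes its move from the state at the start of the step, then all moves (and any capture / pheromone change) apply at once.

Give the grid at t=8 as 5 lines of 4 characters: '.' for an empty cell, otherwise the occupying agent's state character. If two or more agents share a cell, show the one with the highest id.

..B.
.A..
AB.A
ABB.
.B..

t=1: a0@(0,0):B a1@(0,1):A a2@(0,3):A a3@(1,0):B a4@(1,3):A a5@(2,1):A a6@(2,3):B a7@(3,0):B a8@(4,1):B
t=2: a0@(0,2):B a1@(1,1):A a2@(1,2):A a3@(2,0):B a4@(2,2):A a5@(3,1):A a6@(2,3):B a7@(3,0):B a8@(4,1):B
t=3: a0@(0,0):B a1@(0,1):A a2@(0,3):A a3@(1,0):B a4@(2,2):A a5@(1,3):A a6@(2,1):B a7@(3,0):B a8@(4,1):B
t=4: a0@(0,2):B a1@(1,1):A a2@(1,2):A a3@(2,0):B a4@(2,3):A a5@(3,1):A a6@(2,1):B a7@(3,0):B a8@(4,1):B
t=5: a0@(0,0):B a1@(0,1):A a2@(0,3):A a3@(1,0):B a4@(1,3):A a5@(2,2):A a6@(3,2):B a7@(3,3):B a8@(4,1):B
t=6: a0@(0,2):B a1@(1,1):A a2@(1,2):A a3@(2,0):B a4@(2,1):A a5@(2,3):A a6@(3,2):B a7@(3,0):B a8@(4,1):B
t=7: a0@(0,0):B a1@(0,1):A a2@(1,2):A a3@(0,3):B a4@(1,0):A a5@(1,3):A a6@(2,2):B a7@(3,1):B a8@(4,1):B
t=8: a0@(0,2):B a1@(1,1):A a2@(2,0):A a3@(2,1):B a4@(2,3):A a5@(3,0):A a6@(3,2):B a7@(3,1):B a8@(4,1):B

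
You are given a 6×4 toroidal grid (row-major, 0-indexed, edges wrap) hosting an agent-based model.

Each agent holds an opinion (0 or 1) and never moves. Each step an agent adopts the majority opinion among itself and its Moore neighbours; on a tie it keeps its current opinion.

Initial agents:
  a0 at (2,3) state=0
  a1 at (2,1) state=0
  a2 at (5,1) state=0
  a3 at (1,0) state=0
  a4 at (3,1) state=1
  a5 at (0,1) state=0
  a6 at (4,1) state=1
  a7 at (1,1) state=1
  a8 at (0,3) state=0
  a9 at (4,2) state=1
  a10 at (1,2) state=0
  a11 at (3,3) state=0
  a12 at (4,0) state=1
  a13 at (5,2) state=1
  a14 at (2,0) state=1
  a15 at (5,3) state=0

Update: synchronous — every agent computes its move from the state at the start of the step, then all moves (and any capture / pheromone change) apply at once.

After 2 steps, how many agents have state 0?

8

t=1: a0@(2,3):0 a1@(2,1):0 a2@(5,1):1 a3@(1,0):0 a4@(3,1):1 a5@(0,1):0 a6@(4,1):1 a7@(1,1):0 a8@(0,3):0 a9@(4,2):1 a10@(1,2):0 a11@(3,3):1 a12@(4,0):1 a13@(5,2):0 a14@(2,0):0 a15@(5,3):1
t=2: a0@(2,3):0 a1@(2,1):0 a2@(5,1):1 a3@(1,0):0 a4@(3,1):1 a5@(0,1):0 a6@(4,1):1 a7@(1,1):0 a8@(0,3):0 a9@(4,2):1 a10@(1,2):0 a11@(3,3):1 a12@(4,0):1 a13@(5,2):1 a14@(2,0):0 a15@(5,3):1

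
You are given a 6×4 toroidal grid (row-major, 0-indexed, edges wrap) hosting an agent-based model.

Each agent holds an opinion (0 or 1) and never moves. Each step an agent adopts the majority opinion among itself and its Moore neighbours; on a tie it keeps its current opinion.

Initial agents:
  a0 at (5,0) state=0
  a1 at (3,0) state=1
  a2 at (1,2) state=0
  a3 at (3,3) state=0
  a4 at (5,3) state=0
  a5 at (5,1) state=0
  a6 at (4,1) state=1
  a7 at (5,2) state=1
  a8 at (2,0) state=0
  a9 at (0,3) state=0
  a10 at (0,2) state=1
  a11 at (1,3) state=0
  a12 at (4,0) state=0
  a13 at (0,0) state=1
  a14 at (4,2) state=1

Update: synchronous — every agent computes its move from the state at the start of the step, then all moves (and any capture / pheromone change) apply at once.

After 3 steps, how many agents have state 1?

4

t=1: a0@(5,0):0 a1@(3,0):0 a2@(1,2):0 a3@(3,3):0 a4@(5,3):0 a5@(5,1):1 a6@(4,1):1 a7@(5,2):1 a8@(2,0):0 a9@(0,3):0 a10@(0,2):0 a11@(1,3):0 a12@(4,0):0 a13@(0,0):0 a14@(4,2):1
t=2: (unchanged — steady state)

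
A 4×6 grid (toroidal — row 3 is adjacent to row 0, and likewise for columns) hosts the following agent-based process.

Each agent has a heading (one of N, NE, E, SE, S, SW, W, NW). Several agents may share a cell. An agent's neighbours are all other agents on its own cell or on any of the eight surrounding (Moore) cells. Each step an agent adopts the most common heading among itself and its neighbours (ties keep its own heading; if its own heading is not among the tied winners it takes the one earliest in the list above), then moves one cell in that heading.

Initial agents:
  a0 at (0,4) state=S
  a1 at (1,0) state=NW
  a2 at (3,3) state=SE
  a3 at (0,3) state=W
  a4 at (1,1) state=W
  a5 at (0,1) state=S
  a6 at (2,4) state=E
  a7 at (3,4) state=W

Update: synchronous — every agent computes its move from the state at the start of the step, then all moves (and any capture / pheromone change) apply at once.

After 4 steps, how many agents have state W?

t=1: a0@(0,3):W a1@(0,5):NW a2@(3,2):W a3@(0,2):W a4@(1,0):W a5@(1,1):S a6@(2,5):E a7@(3,3):W
t=2: a0@(0,2):W a1@(3,4):NW a2@(3,1):W a3@(0,1):W a4@(1,5):W a5@(1,0):W a6@(2,0):E a7@(3,2):W
t=3: a0@(0,1):W a1@(2,3):NW a2@(3,0):W a3@(0,0):W a4@(1,4):W a5@(1,5):W a6@(2,5):W a7@(3,1):W
t=4: a0@(0,0):W a1@(1,2):NW a2@(3,5):W a3@(0,5):W a4@(1,3):W a5@(1,4):W a6@(2,4):W a7@(3,0):W

7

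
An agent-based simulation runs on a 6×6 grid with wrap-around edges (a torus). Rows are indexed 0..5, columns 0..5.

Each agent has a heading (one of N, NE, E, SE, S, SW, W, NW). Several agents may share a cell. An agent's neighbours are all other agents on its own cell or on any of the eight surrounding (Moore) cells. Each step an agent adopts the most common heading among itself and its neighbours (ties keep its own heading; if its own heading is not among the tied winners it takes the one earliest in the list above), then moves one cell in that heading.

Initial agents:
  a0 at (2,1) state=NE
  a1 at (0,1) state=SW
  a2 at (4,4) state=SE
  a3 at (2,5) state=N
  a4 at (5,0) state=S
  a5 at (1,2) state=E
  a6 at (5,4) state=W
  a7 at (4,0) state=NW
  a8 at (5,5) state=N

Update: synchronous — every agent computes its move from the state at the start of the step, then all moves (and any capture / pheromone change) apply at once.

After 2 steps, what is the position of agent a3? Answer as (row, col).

t=1: a0@(1,2):NE a1@(1,0):SW a2@(5,5):SE a3@(1,5):N a4@(0,0):S a5@(1,3):E a6@(5,3):W a7@(3,5):NW a8@(4,5):N
t=2: a0@(0,3):NE a1@(2,5):SW a2@(0,0):SE a3@(0,5):N a4@(1,0):S a5@(1,4):E a6@(5,2):W a7@(2,4):NW a8@(3,5):N

(0, 5)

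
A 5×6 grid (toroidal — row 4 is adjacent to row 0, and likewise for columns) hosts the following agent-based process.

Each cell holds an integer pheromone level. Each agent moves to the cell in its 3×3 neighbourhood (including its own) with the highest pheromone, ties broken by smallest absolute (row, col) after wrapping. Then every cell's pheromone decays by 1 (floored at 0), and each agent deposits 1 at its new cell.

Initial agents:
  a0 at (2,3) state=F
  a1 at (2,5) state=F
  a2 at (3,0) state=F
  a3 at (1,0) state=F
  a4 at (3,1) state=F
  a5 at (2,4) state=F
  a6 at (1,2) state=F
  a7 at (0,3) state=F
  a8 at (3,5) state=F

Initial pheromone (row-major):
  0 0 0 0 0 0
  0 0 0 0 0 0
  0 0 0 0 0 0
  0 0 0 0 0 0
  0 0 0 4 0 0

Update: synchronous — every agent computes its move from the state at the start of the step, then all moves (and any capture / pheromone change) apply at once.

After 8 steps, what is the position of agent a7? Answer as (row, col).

t=1: a0@(1,2) a1@(1,0) a2@(2,0) a3@(0,0) a4@(2,0) a5@(1,3) a6@(0,1) a7@(4,3) a8@(2,0) | pheromone: 1 1 0 0 0 0 / 1 0 1 1 0 0 / 3 0 0 0 0 0 / 0 0 0 0 0 0 / 0 0 0 4 0 0
t=2: a0@(0,1) a1@(2,0) a2@(2,0) a3@(0,0) a4@(2,0) a5@(1,2) a6@(0,0) a7@(4,3) a8@(2,0) | pheromone: 2 1 0 0 0 0 / 0 0 1 0 0 0 / 6 0 0 0 0 0 / 0 0 0 0 0 0 / 0 0 0 4 0 0
t=3: a0@(0,0) a1@(2,0) a2@(2,0) a3@(0,0) a4@(2,0) a5@(0,1) a6@(0,0) a7@(4,3) a8@(2,0) | pheromone: 4 1 0 0 0 0 / 0 0 0 0 0 0 / 9 0 0 0 0 0 / 0 0 0 0 0 0 / 0 0 0 4 0 0
t=4: a0@(0,0) a1@(2,0) a2@(2,0) a3@(0,0) a4@(2,0) a5@(0,0) a6@(0,0) a7@(4,3) a8@(2,0) | pheromone: 7 0 0 0 0 0 / 0 0 0 0 0 0 / 12 0 0 0 0 0 / 0 0 0 0 0 0 / 0 0 0 4 0 0
t=5: a0@(0,0) a1@(2,0) a2@(2,0) a3@(0,0) a4@(2,0) a5@(0,0) a6@(0,0) a7@(4,3) a8@(2,0) | pheromone: 10 0 0 0 0 0 / 0 0 0 0 0 0 / 15 0 0 0 0 0 / 0 0 0 0 0 0 / 0 0 0 4 0 0
t=6: a0@(0,0) a1@(2,0) a2@(2,0) a3@(0,0) a4@(2,0) a5@(0,0) a6@(0,0) a7@(4,3) a8@(2,0) | pheromone: 13 0 0 0 0 0 / 0 0 0 0 0 0 / 18 0 0 0 0 0 / 0 0 0 0 0 0 / 0 0 0 4 0 0
t=7: a0@(0,0) a1@(2,0) a2@(2,0) a3@(0,0) a4@(2,0) a5@(0,0) a6@(0,0) a7@(4,3) a8@(2,0) | pheromone: 16 0 0 0 0 0 / 0 0 0 0 0 0 / 21 0 0 0 0 0 / 0 0 0 0 0 0 / 0 0 0 4 0 0
t=8: a0@(0,0) a1@(2,0) a2@(2,0) a3@(0,0) a4@(2,0) a5@(0,0) a6@(0,0) a7@(4,3) a8@(2,0) | pheromone: 19 0 0 0 0 0 / 0 0 0 0 0 0 / 24 0 0 0 0 0 / 0 0 0 0 0 0 / 0 0 0 4 0 0

(4, 3)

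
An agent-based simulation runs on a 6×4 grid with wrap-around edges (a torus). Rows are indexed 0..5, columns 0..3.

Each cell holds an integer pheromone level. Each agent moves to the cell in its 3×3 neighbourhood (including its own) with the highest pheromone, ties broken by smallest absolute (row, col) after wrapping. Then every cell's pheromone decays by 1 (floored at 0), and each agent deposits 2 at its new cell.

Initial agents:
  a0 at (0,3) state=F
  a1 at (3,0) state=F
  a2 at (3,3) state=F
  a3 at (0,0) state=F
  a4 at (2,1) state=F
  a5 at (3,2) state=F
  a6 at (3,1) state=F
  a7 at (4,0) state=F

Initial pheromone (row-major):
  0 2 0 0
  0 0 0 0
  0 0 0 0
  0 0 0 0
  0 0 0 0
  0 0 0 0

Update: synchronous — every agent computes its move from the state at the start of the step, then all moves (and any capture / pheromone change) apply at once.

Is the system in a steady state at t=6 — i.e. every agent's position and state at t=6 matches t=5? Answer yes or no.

t=1: a0@(0,0) a1@(2,0) a2@(2,0) a3@(0,1) a4@(1,0) a5@(2,1) a6@(2,0) a7@(3,0) | pheromone: 2 3 0 0 / 2 0 0 0 / 6 2 0 0 / 2 0 0 0 / 0 0 0 0 / 0 0 0 0
t=2: a0@(0,1) a1@(2,0) a2@(2,0) a3@(0,1) a4@(2,0) a5@(2,0) a6@(2,0) a7@(2,0) | pheromone: 1 6 0 0 / 1 0 0 0 / 17 1 0 0 / 1 0 0 0 / 0 0 0 0 / 0 0 0 0
t=3: a0@(0,1) a1@(2,0) a2@(2,0) a3@(0,1) a4@(2,0) a5@(2,0) a6@(2,0) a7@(2,0) | pheromone: 0 9 0 0 / 0 0 0 0 / 28 0 0 0 / 0 0 0 0 / 0 0 0 0 / 0 0 0 0
t=4: a0@(0,1) a1@(2,0) a2@(2,0) a3@(0,1) a4@(2,0) a5@(2,0) a6@(2,0) a7@(2,0) | pheromone: 0 12 0 0 / 0 0 0 0 / 39 0 0 0 / 0 0 0 0 / 0 0 0 0 / 0 0 0 0
t=5: a0@(0,1) a1@(2,0) a2@(2,0) a3@(0,1) a4@(2,0) a5@(2,0) a6@(2,0) a7@(2,0) | pheromone: 0 15 0 0 / 0 0 0 0 / 50 0 0 0 / 0 0 0 0 / 0 0 0 0 / 0 0 0 0
t=6: a0@(0,1) a1@(2,0) a2@(2,0) a3@(0,1) a4@(2,0) a5@(2,0) a6@(2,0) a7@(2,0) | pheromone: 0 18 0 0 / 0 0 0 0 / 61 0 0 0 / 0 0 0 0 / 0 0 0 0 / 0 0 0 0

yes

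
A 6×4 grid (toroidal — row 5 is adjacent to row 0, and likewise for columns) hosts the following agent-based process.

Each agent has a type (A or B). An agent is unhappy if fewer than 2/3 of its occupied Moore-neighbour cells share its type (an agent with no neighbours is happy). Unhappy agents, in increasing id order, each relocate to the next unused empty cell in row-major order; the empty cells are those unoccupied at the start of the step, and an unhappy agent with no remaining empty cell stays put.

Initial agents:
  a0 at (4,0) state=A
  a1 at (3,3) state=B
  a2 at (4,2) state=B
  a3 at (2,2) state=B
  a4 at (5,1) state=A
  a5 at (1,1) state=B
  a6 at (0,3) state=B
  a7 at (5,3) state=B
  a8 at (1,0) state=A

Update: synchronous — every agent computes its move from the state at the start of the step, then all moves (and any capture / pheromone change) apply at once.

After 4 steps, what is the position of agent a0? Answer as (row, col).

t=1: a0@(0,0):A a1@(3,3):B a2@(4,2):B a3@(2,2):B a4@(0,1):A a5@(0,2):B a6@(1,2):B a7@(5,3):B a8@(1,3):A
t=2: a0@(0,0):A a1@(3,3):B a2@(4,2):B a3@(2,2):B a4@(0,3):A a5@(1,0):B a6@(1,1):B a7@(5,3):B a8@(2,0):A
t=3: a0@(0,1):A a1@(3,3):B a2@(4,2):B a3@(2,2):B a4@(0,2):A a5@(1,2):B a6@(1,3):B a7@(2,1):B a8@(2,3):A
t=4: a0@(0,0):A a1@(3,3):B a2@(4,2):B a3@(2,2):B a4@(0,3):A a5@(1,0):B a6@(1,1):B a7@(2,1):B a8@(2,0):A

(0, 0)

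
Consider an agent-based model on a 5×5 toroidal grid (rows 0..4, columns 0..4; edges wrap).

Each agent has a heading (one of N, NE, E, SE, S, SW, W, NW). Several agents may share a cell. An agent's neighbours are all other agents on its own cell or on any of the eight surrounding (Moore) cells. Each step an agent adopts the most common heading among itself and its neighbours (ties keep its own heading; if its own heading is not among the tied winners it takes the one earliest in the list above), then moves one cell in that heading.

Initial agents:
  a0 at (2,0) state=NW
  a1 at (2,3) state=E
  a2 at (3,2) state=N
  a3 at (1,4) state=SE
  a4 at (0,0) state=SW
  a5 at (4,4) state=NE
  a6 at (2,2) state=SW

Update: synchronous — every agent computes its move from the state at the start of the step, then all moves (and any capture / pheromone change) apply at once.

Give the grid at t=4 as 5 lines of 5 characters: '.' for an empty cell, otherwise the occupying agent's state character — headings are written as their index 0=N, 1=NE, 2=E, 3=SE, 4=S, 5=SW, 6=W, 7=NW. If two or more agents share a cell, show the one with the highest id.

t=1: a0@(1,4):NW a1@(2,4):E a2@(2,2):N a3@(2,0):SE a4@(1,4):SW a5@(3,0):NE a6@(3,1):SW
t=2: a0@(0,3):NW a1@(2,0):E a2@(1,2):N a3@(3,4):SW a4@(2,3):SW a5@(2,1):NE a6@(4,0):SW
t=3: a0@(4,2):NW a1@(2,1):E a2@(0,2):N a3@(4,3):SW a4@(3,2):SW a5@(1,2):NE a6@(0,4):SW
t=4: a0@(0,1):SW a1@(2,2):E a2@(4,2):N a3@(0,2):SW a4@(4,1):SW a5@(0,3):NE a6@(1,3):SW

.551.
...5.
..2..
.....
.50..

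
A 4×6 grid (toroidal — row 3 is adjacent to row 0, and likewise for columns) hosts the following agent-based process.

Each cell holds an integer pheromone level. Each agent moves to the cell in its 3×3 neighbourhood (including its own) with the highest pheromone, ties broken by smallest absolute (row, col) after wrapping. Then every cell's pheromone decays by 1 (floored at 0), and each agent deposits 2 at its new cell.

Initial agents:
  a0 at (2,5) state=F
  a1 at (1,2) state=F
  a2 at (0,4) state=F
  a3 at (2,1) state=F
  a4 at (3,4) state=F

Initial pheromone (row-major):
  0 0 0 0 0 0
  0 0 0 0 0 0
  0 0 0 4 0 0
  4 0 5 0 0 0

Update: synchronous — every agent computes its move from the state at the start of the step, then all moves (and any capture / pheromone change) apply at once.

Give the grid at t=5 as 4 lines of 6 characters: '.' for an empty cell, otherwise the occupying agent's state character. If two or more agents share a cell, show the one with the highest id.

......
......
...F..
F.....

t=1: a0@(3,0) a1@(2,3) a2@(0,3) a3@(3,2) a4@(2,3) | pheromone: 0 0 0 2 0 0 / 0 0 0 0 0 0 / 0 0 0 7 0 0 / 5 0 6 0 0 0
t=2: a0@(3,0) a1@(2,3) a2@(3,2) a3@(2,3) a4@(2,3) | pheromone: 0 0 0 1 0 0 / 0 0 0 0 0 0 / 0 0 0 12 0 0 / 6 0 7 0 0 0
t=3: a0@(3,0) a1@(2,3) a2@(2,3) a3@(2,3) a4@(2,3) | pheromone: 0 0 0 0 0 0 / 0 0 0 0 0 0 / 0 0 0 19 0 0 / 7 0 6 0 0 0
t=4: a0@(3,0) a1@(2,3) a2@(2,3) a3@(2,3) a4@(2,3) | pheromone: 0 0 0 0 0 0 / 0 0 0 0 0 0 / 0 0 0 26 0 0 / 8 0 5 0 0 0
t=5: a0@(3,0) a1@(2,3) a2@(2,3) a3@(2,3) a4@(2,3) | pheromone: 0 0 0 0 0 0 / 0 0 0 0 0 0 / 0 0 0 33 0 0 / 9 0 4 0 0 0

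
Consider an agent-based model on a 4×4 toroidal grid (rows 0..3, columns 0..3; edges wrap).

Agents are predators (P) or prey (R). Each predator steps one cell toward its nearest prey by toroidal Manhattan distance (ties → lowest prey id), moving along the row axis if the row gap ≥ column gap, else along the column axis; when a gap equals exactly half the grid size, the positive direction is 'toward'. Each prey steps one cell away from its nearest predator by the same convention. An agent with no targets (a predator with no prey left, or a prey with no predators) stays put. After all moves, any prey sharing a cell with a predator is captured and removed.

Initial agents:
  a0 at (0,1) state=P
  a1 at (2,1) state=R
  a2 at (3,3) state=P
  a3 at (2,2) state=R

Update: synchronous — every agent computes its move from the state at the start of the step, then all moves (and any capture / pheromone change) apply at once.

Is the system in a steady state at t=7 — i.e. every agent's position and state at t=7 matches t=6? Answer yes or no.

t=1: a0@(1,1):P a2@(2,3):P a3@(1,2):R
t=2: a0@(1,2):P a2@(1,3):P
t=3: (unchanged — steady state)

yes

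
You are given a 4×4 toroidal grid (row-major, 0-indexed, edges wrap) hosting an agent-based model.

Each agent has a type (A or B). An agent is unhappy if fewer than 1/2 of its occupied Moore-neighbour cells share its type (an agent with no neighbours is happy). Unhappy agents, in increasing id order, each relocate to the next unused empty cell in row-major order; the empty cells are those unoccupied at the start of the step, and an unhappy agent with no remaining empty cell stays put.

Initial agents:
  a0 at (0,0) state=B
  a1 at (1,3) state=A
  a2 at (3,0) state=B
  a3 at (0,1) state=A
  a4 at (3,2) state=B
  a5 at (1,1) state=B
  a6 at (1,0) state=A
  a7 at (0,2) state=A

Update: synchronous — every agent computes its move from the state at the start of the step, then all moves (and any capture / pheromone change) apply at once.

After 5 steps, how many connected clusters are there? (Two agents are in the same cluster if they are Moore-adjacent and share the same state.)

2

t=1: a0@(0,3):B a1@(1,3):A a2@(3,0):B a3@(1,2):A a4@(2,0):B a5@(2,1):B a6@(1,0):A a7@(0,2):A
t=2: a0@(0,0):B a1@(1,3):A a2@(3,0):B a3@(1,2):A a4@(2,0):B a5@(2,1):B a6@(0,1):A a7@(0,2):A
t=3: a0@(0,3):B a1@(1,3):A a2@(3,0):B a3@(1,2):A a4@(2,0):B a5@(2,1):B a6@(0,1):A a7@(0,2):A
t=4: a0@(0,0):B a1@(1,3):A a2@(3,0):B a3@(1,2):A a4@(2,0):B a5@(2,1):B a6@(0,1):A a7@(0,2):A
t=5: a0@(0,3):B a1@(1,3):A a2@(3,0):B a3@(1,2):A a4@(2,0):B a5@(2,1):B a6@(0,1):A a7@(0,2):A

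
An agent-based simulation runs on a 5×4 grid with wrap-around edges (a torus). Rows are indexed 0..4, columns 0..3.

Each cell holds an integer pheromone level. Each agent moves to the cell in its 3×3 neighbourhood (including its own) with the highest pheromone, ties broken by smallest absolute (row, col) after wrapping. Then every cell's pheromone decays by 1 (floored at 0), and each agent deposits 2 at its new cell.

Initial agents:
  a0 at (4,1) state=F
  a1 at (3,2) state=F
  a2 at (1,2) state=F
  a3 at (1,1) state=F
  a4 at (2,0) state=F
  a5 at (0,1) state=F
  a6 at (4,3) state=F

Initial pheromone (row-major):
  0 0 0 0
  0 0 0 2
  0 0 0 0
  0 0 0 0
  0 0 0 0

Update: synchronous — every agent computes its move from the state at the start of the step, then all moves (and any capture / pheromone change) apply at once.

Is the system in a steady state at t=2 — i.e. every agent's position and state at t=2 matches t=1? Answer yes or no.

t=1: a0@(0,0) a1@(2,1) a2@(1,3) a3@(0,0) a4@(1,3) a5@(0,0) a6@(0,0) | pheromone: 8 0 0 0 / 0 0 0 5 / 0 2 0 0 / 0 0 0 0 / 0 0 0 0
t=2: a0@(0,0) a1@(2,1) a2@(0,0) a3@(0,0) a4@(0,0) a5@(0,0) a6@(0,0) | pheromone: 19 0 0 0 / 0 0 0 4 / 0 3 0 0 / 0 0 0 0 / 0 0 0 0

no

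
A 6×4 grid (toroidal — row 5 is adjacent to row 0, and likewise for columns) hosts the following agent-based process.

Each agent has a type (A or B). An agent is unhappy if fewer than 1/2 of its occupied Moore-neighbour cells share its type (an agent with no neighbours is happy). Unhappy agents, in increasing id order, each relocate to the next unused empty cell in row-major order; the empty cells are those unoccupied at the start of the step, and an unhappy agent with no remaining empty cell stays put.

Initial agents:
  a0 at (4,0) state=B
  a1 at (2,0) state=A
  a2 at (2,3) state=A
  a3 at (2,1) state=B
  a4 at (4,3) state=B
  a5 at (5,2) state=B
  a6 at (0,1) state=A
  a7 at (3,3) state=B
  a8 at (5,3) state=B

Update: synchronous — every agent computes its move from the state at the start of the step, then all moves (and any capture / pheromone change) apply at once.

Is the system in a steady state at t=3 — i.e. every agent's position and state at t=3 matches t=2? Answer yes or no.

yes

t=1: a0@(4,0):B a1@(0,0):A a2@(2,3):A a3@(0,2):B a4@(4,3):B a5@(5,2):B a6@(0,3):A a7@(3,3):B a8@(5,3):B
t=2: a0@(4,0):B a1@(0,0):A a2@(0,1):A a3@(0,2):B a4@(4,3):B a5@(5,2):B a6@(1,0):A a7@(3,3):B a8@(5,3):B
t=3: (unchanged — steady state)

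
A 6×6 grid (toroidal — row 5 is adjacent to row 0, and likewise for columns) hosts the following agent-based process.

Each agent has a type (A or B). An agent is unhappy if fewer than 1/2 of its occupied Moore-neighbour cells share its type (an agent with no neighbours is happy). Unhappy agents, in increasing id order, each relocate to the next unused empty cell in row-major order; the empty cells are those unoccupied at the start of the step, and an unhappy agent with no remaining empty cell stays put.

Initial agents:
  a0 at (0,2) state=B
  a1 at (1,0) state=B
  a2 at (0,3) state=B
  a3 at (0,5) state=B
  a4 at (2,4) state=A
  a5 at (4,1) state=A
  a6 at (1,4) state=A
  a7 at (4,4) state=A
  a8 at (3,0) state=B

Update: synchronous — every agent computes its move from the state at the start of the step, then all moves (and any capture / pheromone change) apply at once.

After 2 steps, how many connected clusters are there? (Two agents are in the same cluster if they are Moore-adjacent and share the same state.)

t=1: a0@(0,2):B a1@(1,0):B a2@(0,3):B a3@(0,5):B a4@(2,4):A a5@(0,0):A a6@(0,1):A a7@(4,4):A a8@(0,4):B
t=2: a0@(0,2):B a1@(1,1):B a2@(0,3):B a3@(0,5):B a4@(2,4):A a5@(1,2):A a6@(1,3):A a7@(4,4):A a8@(0,4):B

3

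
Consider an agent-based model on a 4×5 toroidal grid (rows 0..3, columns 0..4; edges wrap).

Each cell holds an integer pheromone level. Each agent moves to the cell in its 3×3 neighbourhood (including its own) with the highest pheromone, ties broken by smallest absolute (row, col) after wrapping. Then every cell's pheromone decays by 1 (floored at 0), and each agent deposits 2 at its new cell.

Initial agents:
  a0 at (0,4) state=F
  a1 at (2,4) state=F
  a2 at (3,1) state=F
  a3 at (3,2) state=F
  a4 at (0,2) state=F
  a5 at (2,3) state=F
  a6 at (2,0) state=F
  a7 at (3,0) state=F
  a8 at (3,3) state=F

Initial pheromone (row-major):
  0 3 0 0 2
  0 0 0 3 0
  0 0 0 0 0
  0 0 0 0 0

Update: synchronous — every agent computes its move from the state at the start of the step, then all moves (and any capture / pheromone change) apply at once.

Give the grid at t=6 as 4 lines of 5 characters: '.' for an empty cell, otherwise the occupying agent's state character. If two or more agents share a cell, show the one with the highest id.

.F...
...F.
.....
.....

t=1: a0@(1,3) a1@(1,3) a2@(0,1) a3@(0,1) a4@(0,1) a5@(1,3) a6@(1,0) a7@(0,1) a8@(0,4) | pheromone: 0 10 0 0 3 / 2 0 0 8 0 / 0 0 0 0 0 / 0 0 0 0 0
t=2: a0@(1,3) a1@(1,3) a2@(0,1) a3@(0,1) a4@(0,1) a5@(1,3) a6@(0,1) a7@(0,1) a8@(1,3) | pheromone: 0 19 0 0 2 / 1 0 0 15 0 / 0 0 0 0 0 / 0 0 0 0 0
t=3: a0@(1,3) a1@(1,3) a2@(0,1) a3@(0,1) a4@(0,1) a5@(1,3) a6@(0,1) a7@(0,1) a8@(1,3) | pheromone: 0 28 0 0 1 / 0 0 0 22 0 / 0 0 0 0 0 / 0 0 0 0 0
t=4: a0@(1,3) a1@(1,3) a2@(0,1) a3@(0,1) a4@(0,1) a5@(1,3) a6@(0,1) a7@(0,1) a8@(1,3) | pheromone: 0 37 0 0 0 / 0 0 0 29 0 / 0 0 0 0 0 / 0 0 0 0 0
t=5: a0@(1,3) a1@(1,3) a2@(0,1) a3@(0,1) a4@(0,1) a5@(1,3) a6@(0,1) a7@(0,1) a8@(1,3) | pheromone: 0 46 0 0 0 / 0 0 0 36 0 / 0 0 0 0 0 / 0 0 0 0 0
t=6: a0@(1,3) a1@(1,3) a2@(0,1) a3@(0,1) a4@(0,1) a5@(1,3) a6@(0,1) a7@(0,1) a8@(1,3) | pheromone: 0 55 0 0 0 / 0 0 0 43 0 / 0 0 0 0 0 / 0 0 0 0 0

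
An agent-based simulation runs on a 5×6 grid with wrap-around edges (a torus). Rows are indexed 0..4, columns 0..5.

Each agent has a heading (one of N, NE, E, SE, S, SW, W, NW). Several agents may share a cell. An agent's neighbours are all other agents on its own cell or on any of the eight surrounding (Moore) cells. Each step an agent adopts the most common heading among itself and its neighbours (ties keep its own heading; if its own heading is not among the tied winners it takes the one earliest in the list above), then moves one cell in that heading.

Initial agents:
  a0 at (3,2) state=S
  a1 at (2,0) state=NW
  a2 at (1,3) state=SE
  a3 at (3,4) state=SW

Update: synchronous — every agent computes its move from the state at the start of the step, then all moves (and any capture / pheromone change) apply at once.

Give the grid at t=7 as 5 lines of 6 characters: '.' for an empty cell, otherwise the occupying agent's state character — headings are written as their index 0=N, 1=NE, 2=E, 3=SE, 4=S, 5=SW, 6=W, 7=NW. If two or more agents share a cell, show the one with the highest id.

..45.7
......
......
....3.
......

t=1: a0@(4,2):S a1@(1,5):NW a2@(2,4):SE a3@(4,3):SW
t=2: a0@(0,2):S a1@(0,4):NW a2@(3,5):SE a3@(0,2):SW
t=3: a0@(1,2):S a1@(4,3):NW a2@(4,0):SE a3@(1,1):SW
t=4: a0@(2,2):S a1@(3,2):NW a2@(0,1):SE a3@(2,0):SW
t=5: a0@(3,2):S a1@(2,1):NW a2@(1,2):SE a3@(3,5):SW
t=6: a0@(4,2):S a1@(1,0):NW a2@(2,3):SE a3@(4,4):SW
t=7: a0@(0,2):S a1@(0,5):NW a2@(3,4):SE a3@(0,3):SW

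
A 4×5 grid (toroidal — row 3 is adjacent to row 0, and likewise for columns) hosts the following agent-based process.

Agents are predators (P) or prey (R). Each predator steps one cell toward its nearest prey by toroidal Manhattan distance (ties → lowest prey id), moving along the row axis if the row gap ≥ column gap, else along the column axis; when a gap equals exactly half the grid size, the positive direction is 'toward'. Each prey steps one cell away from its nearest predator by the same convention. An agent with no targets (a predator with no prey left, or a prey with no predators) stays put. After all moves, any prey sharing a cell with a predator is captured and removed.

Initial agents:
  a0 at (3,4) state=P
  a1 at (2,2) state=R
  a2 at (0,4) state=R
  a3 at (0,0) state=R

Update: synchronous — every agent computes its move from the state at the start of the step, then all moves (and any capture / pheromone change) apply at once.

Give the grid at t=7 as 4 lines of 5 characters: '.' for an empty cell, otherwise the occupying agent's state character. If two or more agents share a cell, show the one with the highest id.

t=1: a0@(0,4):P a1@(2,1):R a2@(1,4):R a3@(1,0):R
t=2: a0@(1,4):P a1@(1,1):R a2@(2,4):R a3@(2,0):R
t=3: a0@(2,4):P a1@(1,2):R a2@(3,4):R a3@(3,0):R
t=4: a0@(3,4):P a1@(1,1):R a2@(0,4):R a3@(0,0):R
t=5: a0@(0,4):P a1@(0,1):R a2@(1,4):R a3@(1,0):R
t=6: a0@(1,4):P a1@(0,2):R a2@(2,4):R a3@(2,0):R
t=7: a0@(2,4):P a1@(0,1):R a2@(3,4):R a3@(3,0):R

.R...
.....
....P
R...R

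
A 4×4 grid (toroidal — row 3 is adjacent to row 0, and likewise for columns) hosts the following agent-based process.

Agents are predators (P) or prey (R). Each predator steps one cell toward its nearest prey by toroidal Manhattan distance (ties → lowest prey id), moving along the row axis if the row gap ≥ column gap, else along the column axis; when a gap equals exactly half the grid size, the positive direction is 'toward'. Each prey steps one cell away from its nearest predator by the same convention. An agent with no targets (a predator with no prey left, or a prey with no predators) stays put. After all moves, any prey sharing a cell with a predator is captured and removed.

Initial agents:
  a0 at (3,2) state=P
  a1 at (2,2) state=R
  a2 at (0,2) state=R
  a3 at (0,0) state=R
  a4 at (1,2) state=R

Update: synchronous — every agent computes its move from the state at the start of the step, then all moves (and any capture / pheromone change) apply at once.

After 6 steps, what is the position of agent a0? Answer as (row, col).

(1, 2)

t=1: a0@(2,2):P a1@(1,2):R a2@(1,2):R a3@(0,3):R a4@(0,2):R
t=2: a0@(1,2):P a1@(0,2):R a2@(0,2):R a3@(3,3):R a4@(3,2):R
t=3: a0@(0,2):P a1@(3,2):R a2@(3,2):R a3@(2,3):R a4@(2,2):R
t=4: a0@(3,2):P a1@(2,2):R a2@(2,2):R a3@(1,3):R a4@(1,2):R
t=5: a0@(2,2):P a1@(1,2):R a2@(1,2):R a3@(0,3):R a4@(0,2):R
t=6: a0@(1,2):P a1@(0,2):R a2@(0,2):R a3@(3,3):R a4@(3,2):R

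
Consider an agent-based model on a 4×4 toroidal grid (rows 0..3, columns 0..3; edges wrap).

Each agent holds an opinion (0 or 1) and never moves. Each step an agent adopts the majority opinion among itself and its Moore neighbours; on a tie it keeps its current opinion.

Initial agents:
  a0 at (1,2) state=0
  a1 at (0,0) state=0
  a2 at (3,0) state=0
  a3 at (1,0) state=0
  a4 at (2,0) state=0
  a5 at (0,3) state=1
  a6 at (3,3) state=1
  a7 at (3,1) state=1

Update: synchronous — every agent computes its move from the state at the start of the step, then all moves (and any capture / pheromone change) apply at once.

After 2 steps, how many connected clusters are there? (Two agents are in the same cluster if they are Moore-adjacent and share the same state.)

1

t=1: a0@(1,2):0 a1@(0,0):0 a2@(3,0):0 a3@(1,0):0 a4@(2,0):0 a5@(0,3):0 a6@(3,3):0 a7@(3,1):0
t=2: (unchanged — steady state)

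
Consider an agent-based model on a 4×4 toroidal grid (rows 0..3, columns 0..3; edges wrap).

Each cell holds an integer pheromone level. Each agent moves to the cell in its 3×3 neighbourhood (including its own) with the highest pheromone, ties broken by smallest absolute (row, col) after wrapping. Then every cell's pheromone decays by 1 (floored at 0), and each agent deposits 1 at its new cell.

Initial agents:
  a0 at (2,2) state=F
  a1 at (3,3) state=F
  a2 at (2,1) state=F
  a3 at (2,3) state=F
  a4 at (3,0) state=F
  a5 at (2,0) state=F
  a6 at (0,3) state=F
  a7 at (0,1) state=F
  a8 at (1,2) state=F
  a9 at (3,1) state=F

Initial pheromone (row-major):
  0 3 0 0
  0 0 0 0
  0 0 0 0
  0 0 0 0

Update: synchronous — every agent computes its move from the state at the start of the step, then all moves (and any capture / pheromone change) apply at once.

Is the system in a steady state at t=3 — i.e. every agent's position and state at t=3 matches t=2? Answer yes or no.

t=1: a0@(1,1) a1@(0,0) a2@(1,0) a3@(1,0) a4@(0,1) a5@(1,0) a6@(0,0) a7@(0,1) a8@(0,1) a9@(0,1) | pheromone: 2 6 0 0 / 3 1 0 0 / 0 0 0 0 / 0 0 0 0
t=2: a0@(0,1) a1@(0,1) a2@(0,1) a3@(0,1) a4@(0,1) a5@(0,1) a6@(0,1) a7@(0,1) a8@(0,1) a9@(0,1) | pheromone: 1 15 0 0 / 2 0 0 0 / 0 0 0 0 / 0 0 0 0
t=3: a0@(0,1) a1@(0,1) a2@(0,1) a3@(0,1) a4@(0,1) a5@(0,1) a6@(0,1) a7@(0,1) a8@(0,1) a9@(0,1) | pheromone: 0 24 0 0 / 1 0 0 0 / 0 0 0 0 / 0 0 0 0

yes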